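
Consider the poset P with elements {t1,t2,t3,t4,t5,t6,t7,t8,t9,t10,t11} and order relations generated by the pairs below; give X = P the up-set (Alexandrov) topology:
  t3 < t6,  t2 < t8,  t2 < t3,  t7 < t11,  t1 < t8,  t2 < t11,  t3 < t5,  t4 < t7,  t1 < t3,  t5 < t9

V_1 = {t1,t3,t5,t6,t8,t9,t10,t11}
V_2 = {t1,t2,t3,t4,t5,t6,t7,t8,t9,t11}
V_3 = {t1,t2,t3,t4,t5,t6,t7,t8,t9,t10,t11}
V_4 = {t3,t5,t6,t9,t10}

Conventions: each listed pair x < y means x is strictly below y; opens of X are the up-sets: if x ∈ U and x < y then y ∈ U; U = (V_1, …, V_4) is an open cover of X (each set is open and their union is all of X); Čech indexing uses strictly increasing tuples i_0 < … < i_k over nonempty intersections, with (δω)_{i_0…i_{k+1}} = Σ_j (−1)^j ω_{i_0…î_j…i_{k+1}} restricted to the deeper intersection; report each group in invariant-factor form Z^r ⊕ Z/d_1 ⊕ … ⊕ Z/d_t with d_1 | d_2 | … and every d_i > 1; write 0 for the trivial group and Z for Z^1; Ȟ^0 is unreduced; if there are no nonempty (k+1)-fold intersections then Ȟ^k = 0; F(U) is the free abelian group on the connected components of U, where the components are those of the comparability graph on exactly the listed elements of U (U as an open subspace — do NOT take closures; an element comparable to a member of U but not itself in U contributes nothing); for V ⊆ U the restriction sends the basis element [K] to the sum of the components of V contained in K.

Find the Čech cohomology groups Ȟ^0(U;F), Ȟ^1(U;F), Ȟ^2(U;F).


Ȟ^0 ≅ Z^2, Ȟ^1 ≅ 0, Ȟ^2 ≅ 0

cover nerve:
  V12={t1,t3,t5,t6,t8,t9,t11} V13={t1,t3,t5,t6,t8,t9,t10,t11} V14={t3,t5,t6,t9,t10} V23={t1,t2,t3,t4,t5,t6,t7,t8,t9,t11} V24={t3,t5,t6,t9} V34={t3,t5,t6,t9,t10}
  V123={t1,t3,t5,t6,t8,t9,t11} V124={t3,t5,t6,t9} V134={t3,t5,t6,t9,t10} V234={t3,t5,t6,t9}
  V1234={t3,t5,t6,t9}
components per intersection:
  V1: {t1,t3,t5,t6,t8,t9} {t10} {t11}
  V2: {t1,t2,t3,t4,t5,t6,t7,t8,t9,t11}
  V3: {t1,t2,t3,t4,t5,t6,t7,t8,t9,t11} {t10}
  V4: {t3,t5,t6,t9} {t10}
  V12: {t1,t3,t5,t6,t8,t9} {t11}
  V13: {t1,t3,t5,t6,t8,t9} {t10} {t11}
  V14: {t3,t5,t6,t9} {t10}
  V23: {t1,t2,t3,t4,t5,t6,t7,t8,t9,t11}
  V24: {t3,t5,t6,t9}
  V34: {t3,t5,t6,t9} {t10}
  V123: {t1,t3,t5,t6,t8,t9} {t11}
  V124: {t3,t5,t6,t9}
  V134: {t3,t5,t6,t9} {t10}
  V234: {t3,t5,t6,t9}
  V1234: {t3,t5,t6,t9}
C dims 8,11,6,1; δ0: rk 6, SNF 1^6; δ1: rk 5, SNF 1^5; δ2: rk 1, SNF 1^1
Ȟ^0: (8−6)−0=2 ⇒ Z^2
Ȟ^1: (11−5)−6=0 ⇒ 0
Ȟ^2: (6−1)−5=0 ⇒ 0


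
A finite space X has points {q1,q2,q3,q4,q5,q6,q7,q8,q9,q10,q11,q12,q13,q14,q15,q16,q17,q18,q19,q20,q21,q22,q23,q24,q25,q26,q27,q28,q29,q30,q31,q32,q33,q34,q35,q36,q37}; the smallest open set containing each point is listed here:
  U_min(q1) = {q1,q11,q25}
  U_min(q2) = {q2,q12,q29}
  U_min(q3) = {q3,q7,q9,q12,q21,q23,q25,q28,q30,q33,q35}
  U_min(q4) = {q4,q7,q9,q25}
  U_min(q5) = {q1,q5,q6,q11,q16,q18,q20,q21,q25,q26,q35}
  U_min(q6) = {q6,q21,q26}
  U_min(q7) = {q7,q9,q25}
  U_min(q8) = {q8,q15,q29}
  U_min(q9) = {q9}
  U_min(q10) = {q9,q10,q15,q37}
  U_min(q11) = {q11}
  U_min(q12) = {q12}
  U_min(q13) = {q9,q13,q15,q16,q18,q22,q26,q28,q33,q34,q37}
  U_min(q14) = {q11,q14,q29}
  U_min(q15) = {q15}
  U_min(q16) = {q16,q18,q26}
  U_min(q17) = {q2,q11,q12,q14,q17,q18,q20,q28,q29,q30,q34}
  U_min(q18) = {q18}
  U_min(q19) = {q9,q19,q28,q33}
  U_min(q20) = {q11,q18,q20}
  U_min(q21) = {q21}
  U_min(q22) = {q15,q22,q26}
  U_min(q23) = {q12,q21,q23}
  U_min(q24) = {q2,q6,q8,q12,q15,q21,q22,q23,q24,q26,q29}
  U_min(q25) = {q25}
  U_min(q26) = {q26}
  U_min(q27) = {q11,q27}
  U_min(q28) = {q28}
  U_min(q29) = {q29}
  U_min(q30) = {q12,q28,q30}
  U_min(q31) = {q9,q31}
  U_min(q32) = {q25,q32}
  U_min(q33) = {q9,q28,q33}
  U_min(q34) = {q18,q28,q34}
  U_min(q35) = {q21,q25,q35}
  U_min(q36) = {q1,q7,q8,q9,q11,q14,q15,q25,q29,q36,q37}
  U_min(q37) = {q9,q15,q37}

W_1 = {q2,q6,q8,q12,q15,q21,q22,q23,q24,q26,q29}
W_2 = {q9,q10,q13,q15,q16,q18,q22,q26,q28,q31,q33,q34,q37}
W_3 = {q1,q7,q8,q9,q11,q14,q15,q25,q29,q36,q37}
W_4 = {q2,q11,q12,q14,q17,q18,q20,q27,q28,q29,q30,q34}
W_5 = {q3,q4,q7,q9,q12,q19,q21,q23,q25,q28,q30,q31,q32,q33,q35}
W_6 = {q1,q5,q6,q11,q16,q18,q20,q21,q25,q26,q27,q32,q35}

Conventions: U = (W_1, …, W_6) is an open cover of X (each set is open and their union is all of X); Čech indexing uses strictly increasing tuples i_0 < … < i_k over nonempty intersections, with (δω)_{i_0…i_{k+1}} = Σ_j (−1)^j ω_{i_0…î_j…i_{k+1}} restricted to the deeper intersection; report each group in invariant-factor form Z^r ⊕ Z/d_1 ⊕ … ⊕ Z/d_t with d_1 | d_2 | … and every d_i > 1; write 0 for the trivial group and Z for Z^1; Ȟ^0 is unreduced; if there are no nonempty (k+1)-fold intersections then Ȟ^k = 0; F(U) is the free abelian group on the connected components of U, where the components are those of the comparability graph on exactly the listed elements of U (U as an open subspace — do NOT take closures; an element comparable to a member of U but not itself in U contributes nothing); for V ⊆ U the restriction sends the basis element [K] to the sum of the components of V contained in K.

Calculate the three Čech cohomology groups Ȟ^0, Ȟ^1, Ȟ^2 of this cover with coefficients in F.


nonempty overlaps:
  W12={q15,q22,q26} W13={q8,q15,q29} W14={q2,q12,q29} W15={q12,q21,q23} W16={q6,q21,q26} W23={q9,q15,q37} W24={q18,q28,q34} W25={q9,q28,q31,q33} W26={q16,q18,q26} W34={q11,q14,q29} W35={q7,q9,q25} W36={q1,q11,q25} W45={q12,q28,q30} W46={q11,q18,q20,q27} W56={q21,q25,q32,q35}
  W123={q15} W126={q26} W134={q29} W145={q12} W156={q21} W235={q9} W245={q28} W246={q18} W346={q11} W356={q25}
components per intersection:
  W1: {q2,q6,q8,q12,q15,q21,q22,q23,q24,q26,q29}
  W2: {q9,q10,q13,q15,q16,q18,q22,q26,q28,q31,q33,q34,q37}
  W3: {q1,q7,q8,q9,q11,q14,q15,q25,q29,q36,q37}
  W4: {q2,q11,q12,q14,q17,q18,q20,q27,q28,q29,q30,q34}
  W5: {q3,q4,q7,q9,q12,q19,q21,q23,q25,q28,q30,q31,q32,q33,q35}
  W6: {q1,q5,q6,q11,q16,q18,q20,q21,q25,q26,q27,q32,q35}
  W12: {q15,q22,q26}
  W13: {q8,q15,q29}
  W14: {q2,q12,q29}
  W15: {q12,q21,q23}
  W16: {q6,q21,q26}
  W23: {q9,q15,q37}
  W24: {q18,q28,q34}
  W25: {q9,q28,q31,q33}
  W26: {q16,q18,q26}
  W34: {q11,q14,q29}
  W35: {q7,q9,q25}
  W36: {q1,q11,q25}
  W45: {q12,q28,q30}
  W46: {q11,q18,q20,q27}
  W56: {q21,q25,q32,q35}
  W123: {q15}
  W126: {q26}
  W134: {q29}
  W145: {q12}
  W156: {q21}
  W235: {q9}
  W245: {q28}
  W246: {q18}
  W346: {q11}
  W356: {q25}
C dims 6,15,10; δ0: rk 5, SNF 1^5; δ1: rk 10, SNF 1^9·2
degree 0: 6−5−0 = 1 → Ȟ^0 ≅ Z
degree 1: 15−10−5 = 0 → Ȟ^1 ≅ 0
degree 2: 10−0−10 = 0 plus torsion [2] → Ȟ^2 ≅ Z/2

Ȟ^0(U;F) ≅ Z, Ȟ^1(U;F) ≅ 0, Ȟ^2(U;F) ≅ Z/2


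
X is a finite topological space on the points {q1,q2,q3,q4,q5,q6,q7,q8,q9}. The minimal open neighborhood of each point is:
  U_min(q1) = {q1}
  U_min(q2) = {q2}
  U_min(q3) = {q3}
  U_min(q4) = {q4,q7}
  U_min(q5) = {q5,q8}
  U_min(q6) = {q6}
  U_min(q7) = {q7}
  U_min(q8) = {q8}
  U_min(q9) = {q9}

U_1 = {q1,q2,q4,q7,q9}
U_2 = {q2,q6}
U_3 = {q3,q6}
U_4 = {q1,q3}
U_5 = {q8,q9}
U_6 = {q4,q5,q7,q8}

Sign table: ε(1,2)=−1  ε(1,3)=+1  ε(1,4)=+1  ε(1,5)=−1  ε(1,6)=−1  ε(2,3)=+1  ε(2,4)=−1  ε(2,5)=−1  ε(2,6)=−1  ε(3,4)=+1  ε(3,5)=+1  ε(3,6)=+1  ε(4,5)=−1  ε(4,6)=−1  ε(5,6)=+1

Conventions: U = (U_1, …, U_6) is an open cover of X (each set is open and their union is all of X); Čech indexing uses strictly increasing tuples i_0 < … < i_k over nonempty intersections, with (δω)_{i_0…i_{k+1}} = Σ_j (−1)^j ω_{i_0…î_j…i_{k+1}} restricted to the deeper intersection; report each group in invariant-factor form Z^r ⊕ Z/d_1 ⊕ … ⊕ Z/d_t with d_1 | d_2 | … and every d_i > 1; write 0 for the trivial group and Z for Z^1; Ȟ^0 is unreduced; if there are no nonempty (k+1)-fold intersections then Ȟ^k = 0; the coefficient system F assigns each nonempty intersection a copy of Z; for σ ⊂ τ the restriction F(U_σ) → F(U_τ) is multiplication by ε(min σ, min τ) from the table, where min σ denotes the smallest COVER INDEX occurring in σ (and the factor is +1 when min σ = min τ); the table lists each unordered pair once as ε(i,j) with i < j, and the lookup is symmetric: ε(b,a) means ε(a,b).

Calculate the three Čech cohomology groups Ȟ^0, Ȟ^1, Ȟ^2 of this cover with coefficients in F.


nerve simplices:
  U12={q2} U14={q1} U15={q9} U16={q4,q7} U23={q6} U34={q3} U56={q8}
C dims 6,7; δ0: rk 6, SNF 1^5·2
degree 0: 6−6−0 = 0 → Ȟ^0 ≅ 0
degree 1: 7−0−6 = 1 plus torsion [2] → Ȟ^1 ≅ Z ⊕ Z/2
degree 2: 0−0−0 = 0 → Ȟ^2 ≅ 0

Ȟ^0 = 0; Ȟ^1 = Z ⊕ Z/2; Ȟ^2 = 0


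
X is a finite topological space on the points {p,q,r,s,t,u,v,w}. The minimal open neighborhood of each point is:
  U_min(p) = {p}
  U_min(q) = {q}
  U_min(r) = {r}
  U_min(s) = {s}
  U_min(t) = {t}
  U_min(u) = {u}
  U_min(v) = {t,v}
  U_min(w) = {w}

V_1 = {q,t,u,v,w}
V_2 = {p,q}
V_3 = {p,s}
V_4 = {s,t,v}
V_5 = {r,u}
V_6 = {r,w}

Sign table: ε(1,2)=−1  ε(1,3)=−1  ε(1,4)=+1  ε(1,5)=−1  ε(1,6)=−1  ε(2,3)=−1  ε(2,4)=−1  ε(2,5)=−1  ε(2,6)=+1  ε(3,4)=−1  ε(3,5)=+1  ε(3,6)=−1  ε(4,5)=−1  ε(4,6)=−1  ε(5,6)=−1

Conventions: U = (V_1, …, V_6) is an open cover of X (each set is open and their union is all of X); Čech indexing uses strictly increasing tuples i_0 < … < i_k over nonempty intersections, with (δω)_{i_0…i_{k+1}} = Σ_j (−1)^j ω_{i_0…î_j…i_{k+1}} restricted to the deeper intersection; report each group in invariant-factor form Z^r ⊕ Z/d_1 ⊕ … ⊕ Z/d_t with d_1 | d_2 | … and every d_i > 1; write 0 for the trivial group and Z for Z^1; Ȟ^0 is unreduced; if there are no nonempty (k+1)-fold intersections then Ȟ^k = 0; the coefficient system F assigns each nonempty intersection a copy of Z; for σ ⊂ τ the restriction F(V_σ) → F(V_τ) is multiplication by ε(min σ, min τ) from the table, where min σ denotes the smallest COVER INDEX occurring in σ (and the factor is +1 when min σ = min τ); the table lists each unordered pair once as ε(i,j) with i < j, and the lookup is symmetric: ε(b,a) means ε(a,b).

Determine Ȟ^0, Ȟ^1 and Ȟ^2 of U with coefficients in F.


Ȟ^0 ≅ 0, Ȟ^1 ≅ Z ⊕ Z/2 and Ȟ^2 ≅ 0

nonempty overlaps:
  V12={q} V14={t,v} V15={u} V16={w} V23={p} V34={s} V56={r}
C dims 6,7; δ0: rk 6, SNF 1^5·2
degree 0: 6−6−0 = 0 → Ȟ^0 ≅ 0
degree 1: 7−0−6 = 1 plus torsion [2] → Ȟ^1 ≅ Z ⊕ Z/2
degree 2: 0−0−0 = 0 → Ȟ^2 ≅ 0


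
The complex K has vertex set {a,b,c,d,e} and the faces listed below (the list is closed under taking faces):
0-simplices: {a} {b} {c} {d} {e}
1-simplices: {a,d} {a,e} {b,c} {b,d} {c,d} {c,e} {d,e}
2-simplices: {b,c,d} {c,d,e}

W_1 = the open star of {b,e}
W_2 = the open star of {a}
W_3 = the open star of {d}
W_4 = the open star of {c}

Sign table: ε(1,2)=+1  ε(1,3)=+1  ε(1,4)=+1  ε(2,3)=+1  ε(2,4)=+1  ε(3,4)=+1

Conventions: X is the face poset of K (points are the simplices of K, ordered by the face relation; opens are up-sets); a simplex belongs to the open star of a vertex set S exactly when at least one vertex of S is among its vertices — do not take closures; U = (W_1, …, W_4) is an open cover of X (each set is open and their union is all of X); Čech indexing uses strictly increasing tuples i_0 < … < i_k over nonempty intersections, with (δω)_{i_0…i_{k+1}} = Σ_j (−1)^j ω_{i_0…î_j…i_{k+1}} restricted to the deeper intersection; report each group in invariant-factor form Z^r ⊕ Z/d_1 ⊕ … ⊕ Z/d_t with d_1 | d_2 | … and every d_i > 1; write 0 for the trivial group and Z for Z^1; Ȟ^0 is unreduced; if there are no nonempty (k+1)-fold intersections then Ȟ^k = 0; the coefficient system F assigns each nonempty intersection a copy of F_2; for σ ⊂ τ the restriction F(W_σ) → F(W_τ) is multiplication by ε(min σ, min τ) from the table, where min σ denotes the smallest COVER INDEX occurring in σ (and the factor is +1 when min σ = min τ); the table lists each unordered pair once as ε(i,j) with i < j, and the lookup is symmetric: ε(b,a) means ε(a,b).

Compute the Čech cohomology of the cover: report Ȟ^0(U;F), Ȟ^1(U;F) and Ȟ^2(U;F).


intersection data:
  W1={{b},{e},{a,e},{b,c},{b,d},{c,e},{d,e},{b,c,d},{c,d,e}} W2={{a},{a,d},{a,e}} W3={{d},{a,d},{b,d},{c,d},{d,e},{b,c,d},{c,d,e}} W4={{c},{b,c},{c,d},{c,e},{b,c,d},{c,d,e}}
  W12={{a,e}} W13={{b,d},{d,e},{b,c,d},{c,d,e}} W14={{b,c},{c,e},{b,c,d},{c,d,e}} W23={{a,d}} W34={{c,d},{b,c,d},{c,d,e}}
  W134={{b,c,d},{c,d,e}}
C dims 4,5,1; δ0: rk_F2 3; δ1: rk_F2 1
Ȟ^0 = (4 − 3) − 0 = 1, so Ȟ^0 ≅ Z/2
Ȟ^1 = (5 − 1) − 3 = 1, so Ȟ^1 ≅ Z/2
Ȟ^2 = (1 − 0) − 1 = 0, so Ȟ^2 ≅ 0

Ȟ^0 = Z/2,  Ȟ^1 = Z/2,  Ȟ^2 = 0


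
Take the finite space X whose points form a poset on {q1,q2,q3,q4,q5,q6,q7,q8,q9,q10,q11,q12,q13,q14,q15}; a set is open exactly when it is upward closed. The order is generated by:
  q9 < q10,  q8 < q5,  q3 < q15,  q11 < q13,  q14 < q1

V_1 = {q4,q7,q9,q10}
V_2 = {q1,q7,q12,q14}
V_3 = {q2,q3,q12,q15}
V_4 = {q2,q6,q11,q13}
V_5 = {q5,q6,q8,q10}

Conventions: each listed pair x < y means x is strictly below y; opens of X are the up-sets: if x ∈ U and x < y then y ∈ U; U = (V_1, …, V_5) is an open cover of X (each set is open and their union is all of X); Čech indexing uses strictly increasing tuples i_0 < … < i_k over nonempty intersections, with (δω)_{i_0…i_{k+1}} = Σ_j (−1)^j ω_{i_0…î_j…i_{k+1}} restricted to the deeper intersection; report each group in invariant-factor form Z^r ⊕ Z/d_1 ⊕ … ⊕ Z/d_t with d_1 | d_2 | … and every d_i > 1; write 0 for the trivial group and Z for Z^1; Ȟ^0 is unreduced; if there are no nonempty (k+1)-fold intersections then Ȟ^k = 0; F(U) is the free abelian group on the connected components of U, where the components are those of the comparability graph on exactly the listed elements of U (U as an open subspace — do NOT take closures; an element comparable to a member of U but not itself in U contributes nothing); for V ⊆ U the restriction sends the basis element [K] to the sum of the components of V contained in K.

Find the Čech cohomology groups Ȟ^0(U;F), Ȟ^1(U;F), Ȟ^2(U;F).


Ȟ^0 ≅ Z^10, Ȟ^1 ≅ 0 and Ȟ^2 ≅ 0

nonempty intersections:
  V12={q7} V15={q10} V23={q12} V34={q2} V45={q6}
components per intersection:
  V1: {q4} {q7} {q9,q10}
  V2: {q1,q14} {q7} {q12}
  V3: {q2} {q3,q15} {q12}
  V4: {q2} {q6} {q11,q13}
  V5: {q5,q8} {q6} {q10}
  V12: {q7}
  V15: {q10}
  V23: {q12}
  V34: {q2}
  V45: {q6}
C dims 15,5; δ0: rk 5, SNF 1^5
Ȟ^0: (15−5)−0=10 ⇒ Z^10
Ȟ^1: (5−0)−5=0 ⇒ 0
Ȟ^2: (0−0)−0=0 ⇒ 0


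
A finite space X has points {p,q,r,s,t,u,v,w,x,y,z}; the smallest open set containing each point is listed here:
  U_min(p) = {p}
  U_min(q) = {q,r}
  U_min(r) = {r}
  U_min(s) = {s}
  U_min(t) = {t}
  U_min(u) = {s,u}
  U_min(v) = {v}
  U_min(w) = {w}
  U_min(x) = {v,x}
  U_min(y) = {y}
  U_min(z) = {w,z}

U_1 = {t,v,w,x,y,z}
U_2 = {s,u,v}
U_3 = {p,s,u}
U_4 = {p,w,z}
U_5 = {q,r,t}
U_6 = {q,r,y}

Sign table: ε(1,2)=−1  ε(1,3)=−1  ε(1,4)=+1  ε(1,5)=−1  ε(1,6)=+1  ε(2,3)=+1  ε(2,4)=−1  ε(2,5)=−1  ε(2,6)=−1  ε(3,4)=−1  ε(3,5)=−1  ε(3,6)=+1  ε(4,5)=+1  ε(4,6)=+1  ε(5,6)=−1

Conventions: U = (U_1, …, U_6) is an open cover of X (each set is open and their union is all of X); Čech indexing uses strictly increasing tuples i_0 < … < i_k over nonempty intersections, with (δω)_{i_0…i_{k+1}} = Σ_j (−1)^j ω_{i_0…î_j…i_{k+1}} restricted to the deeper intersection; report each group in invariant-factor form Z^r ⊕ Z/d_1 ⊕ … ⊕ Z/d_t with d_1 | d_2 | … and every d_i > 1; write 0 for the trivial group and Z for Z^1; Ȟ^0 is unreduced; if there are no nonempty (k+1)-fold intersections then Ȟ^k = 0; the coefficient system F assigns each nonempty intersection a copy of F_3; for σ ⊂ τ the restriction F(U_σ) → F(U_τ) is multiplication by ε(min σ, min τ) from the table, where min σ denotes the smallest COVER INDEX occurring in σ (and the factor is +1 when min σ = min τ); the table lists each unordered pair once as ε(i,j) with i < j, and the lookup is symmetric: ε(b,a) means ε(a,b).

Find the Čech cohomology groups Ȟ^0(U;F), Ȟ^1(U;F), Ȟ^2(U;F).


Ȟ^0 ≅ Z/3, Ȟ^1 ≅ Z/3 ⊕ Z/3 and Ȟ^2 ≅ 0

nonempty intersections:
  U12={v} U14={w,z} U15={t} U16={y} U23={s,u} U34={p} U56={q,r}
C dims 6,7; δ0: rk_F3 5
Ȟ^0: (6−5)−0=1 ⇒ Z/3
Ȟ^1: (7−0)−5=2 ⇒ Z/3 ⊕ Z/3
Ȟ^2: (0−0)−0=0 ⇒ 0


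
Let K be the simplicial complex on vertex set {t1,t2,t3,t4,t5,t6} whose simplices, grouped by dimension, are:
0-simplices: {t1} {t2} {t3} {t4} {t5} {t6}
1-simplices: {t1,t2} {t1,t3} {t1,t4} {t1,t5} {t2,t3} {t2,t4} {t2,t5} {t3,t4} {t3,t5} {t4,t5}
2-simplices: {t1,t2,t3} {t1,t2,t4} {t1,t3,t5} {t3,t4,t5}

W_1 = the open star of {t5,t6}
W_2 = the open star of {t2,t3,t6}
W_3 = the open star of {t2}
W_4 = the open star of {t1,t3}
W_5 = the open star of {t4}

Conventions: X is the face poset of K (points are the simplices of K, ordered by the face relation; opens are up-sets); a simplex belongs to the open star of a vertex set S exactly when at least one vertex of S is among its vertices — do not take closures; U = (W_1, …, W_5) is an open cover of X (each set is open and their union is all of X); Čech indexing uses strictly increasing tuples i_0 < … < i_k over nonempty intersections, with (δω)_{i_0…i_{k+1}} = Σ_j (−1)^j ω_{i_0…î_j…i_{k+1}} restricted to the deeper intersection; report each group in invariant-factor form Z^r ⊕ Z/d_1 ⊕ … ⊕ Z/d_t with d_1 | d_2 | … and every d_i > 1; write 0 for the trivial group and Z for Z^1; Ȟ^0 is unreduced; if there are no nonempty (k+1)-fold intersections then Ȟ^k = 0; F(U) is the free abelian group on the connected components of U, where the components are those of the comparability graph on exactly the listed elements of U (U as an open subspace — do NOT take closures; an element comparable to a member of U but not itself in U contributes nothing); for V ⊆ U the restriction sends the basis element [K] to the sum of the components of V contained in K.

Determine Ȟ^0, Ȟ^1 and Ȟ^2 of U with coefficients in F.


intersection data:
  W1={{t5},{t6},{t1,t5},{t2,t5},{t3,t5},{t4,t5},{t1,t3,t5},{t3,t4,t5}} W2={{t2},{t3},{t6},{t1,t2},{t1,t3},{t2,t3},{t2,t4},{t2,t5},{t3,t4},{t3,t5},{t1,t2,t3},{t1,t2,t4},{t1,t3,t5},{t3,t4,t5}} W3={{t2},{t1,t2},{t2,t3},{t2,t4},{t2,t5},{t1,t2,t3},{t1,t2,t4}} W4={{t1},{t3},{t1,t2},{t1,t3},{t1,t4},{t1,t5},{t2,t3},{t3,t4},{t3,t5},{t1,t2,t3},{t1,t2,t4},{t1,t3,t5},{t3,t4,t5}} W5={{t4},{t1,t4},{t2,t4},{t3,t4},{t4,t5},{t1,t2,t4},{t3,t4,t5}}
  W12={{t6},{t2,t5},{t3,t5},{t1,t3,t5},{t3,t4,t5}} W13={{t2,t5}} W14={{t1,t5},{t3,t5},{t1,t3,t5},{t3,t4,t5}} W15={{t4,t5},{t3,t4,t5}} W23={{t2},{t1,t2},{t2,t3},{t2,t4},{t2,t5},{t1,t2,t3},{t1,t2,t4}} W24={{t3},{t1,t2},{t1,t3},{t2,t3},{t3,t4},{t3,t5},{t1,t2,t3},{t1,t2,t4},{t1,t3,t5},{t3,t4,t5}} W25={{t2,t4},{t3,t4},{t1,t2,t4},{t3,t4,t5}} W34={{t1,t2},{t2,t3},{t1,t2,t3},{t1,t2,t4}} W35={{t2,t4},{t1,t2,t4}} W45={{t1,t4},{t3,t4},{t1,t2,t4},{t3,t4,t5}}
  W123={{t2,t5}} W124={{t3,t5},{t1,t3,t5},{t3,t4,t5}} W125={{t3,t4,t5}} W145={{t3,t4,t5}} W234={{t1,t2},{t2,t3},{t1,t2,t3},{t1,t2,t4}} W235={{t2,t4},{t1,t2,t4}} W245={{t3,t4},{t1,t2,t4},{t3,t4,t5}} W345={{t1,t2,t4}}
  W1245={{t3,t4,t5}} W2345={{t1,t2,t4}}
components per intersection:
  W1: {{t5},{t1,t5},{t2,t5},{t3,t5},{t4,t5},{t1,t3,t5},{t3,t4,t5}} {{t6}}
  W2: {{t2},{t3},{t1,t2},{t1,t3},{t2,t3},{t2,t4},{t2,t5},{t3,t4},{t3,t5},{t1,t2,t3},{t1,t2,t4},{t1,t3,t5},{t3,t4,t5}} {{t6}}
  W3: {{t2},{t1,t2},{t2,t3},{t2,t4},{t2,t5},{t1,t2,t3},{t1,t2,t4}}
  W4: {{t1},{t3},{t1,t2},{t1,t3},{t1,t4},{t1,t5},{t2,t3},{t3,t4},{t3,t5},{t1,t2,t3},{t1,t2,t4},{t1,t3,t5},{t3,t4,t5}}
  W5: {{t4},{t1,t4},{t2,t4},{t3,t4},{t4,t5},{t1,t2,t4},{t3,t4,t5}}
  W12: {{t6}} {{t2,t5}} {{t3,t5},{t1,t3,t5},{t3,t4,t5}}
  W13: {{t2,t5}}
  W14: {{t1,t5},{t3,t5},{t1,t3,t5},{t3,t4,t5}}
  W15: {{t4,t5},{t3,t4,t5}}
  W23: {{t2},{t1,t2},{t2,t3},{t2,t4},{t2,t5},{t1,t2,t3},{t1,t2,t4}}
  W24: {{t3},{t1,t2},{t1,t3},{t2,t3},{t3,t4},{t3,t5},{t1,t2,t3},{t1,t2,t4},{t1,t3,t5},{t3,t4,t5}}
  W25: {{t2,t4},{t1,t2,t4}} {{t3,t4},{t3,t4,t5}}
  W34: {{t1,t2},{t2,t3},{t1,t2,t3},{t1,t2,t4}}
  W35: {{t2,t4},{t1,t2,t4}}
  W45: {{t1,t4},{t1,t2,t4}} {{t3,t4},{t3,t4,t5}}
  W123: {{t2,t5}}
  W124: {{t3,t5},{t1,t3,t5},{t3,t4,t5}}
  W125: {{t3,t4,t5}}
  W145: {{t3,t4,t5}}
  W234: {{t1,t2},{t2,t3},{t1,t2,t3},{t1,t2,t4}}
  W235: {{t2,t4},{t1,t2,t4}}
  W245: {{t3,t4},{t3,t4,t5}} {{t1,t2,t4}}
  W345: {{t1,t2,t4}}
  W1245: {{t3,t4,t5}}
  W2345: {{t1,t2,t4}}
C dims 7,14,9,2; δ0: rk 5, SNF 1^5; δ1: rk 7, SNF 1^7; δ2: rk 2, SNF 1^2
Ȟ^0 = (7 − 5) − 0 = 2, so Ȟ^0 ≅ Z^2
Ȟ^1 = (14 − 7) − 5 = 2, so Ȟ^1 ≅ Z^2
Ȟ^2 = (9 − 2) − 7 = 0, so Ȟ^2 ≅ 0

Ȟ^0 ≅ Z^2, Ȟ^1 ≅ Z^2, Ȟ^2 ≅ 0


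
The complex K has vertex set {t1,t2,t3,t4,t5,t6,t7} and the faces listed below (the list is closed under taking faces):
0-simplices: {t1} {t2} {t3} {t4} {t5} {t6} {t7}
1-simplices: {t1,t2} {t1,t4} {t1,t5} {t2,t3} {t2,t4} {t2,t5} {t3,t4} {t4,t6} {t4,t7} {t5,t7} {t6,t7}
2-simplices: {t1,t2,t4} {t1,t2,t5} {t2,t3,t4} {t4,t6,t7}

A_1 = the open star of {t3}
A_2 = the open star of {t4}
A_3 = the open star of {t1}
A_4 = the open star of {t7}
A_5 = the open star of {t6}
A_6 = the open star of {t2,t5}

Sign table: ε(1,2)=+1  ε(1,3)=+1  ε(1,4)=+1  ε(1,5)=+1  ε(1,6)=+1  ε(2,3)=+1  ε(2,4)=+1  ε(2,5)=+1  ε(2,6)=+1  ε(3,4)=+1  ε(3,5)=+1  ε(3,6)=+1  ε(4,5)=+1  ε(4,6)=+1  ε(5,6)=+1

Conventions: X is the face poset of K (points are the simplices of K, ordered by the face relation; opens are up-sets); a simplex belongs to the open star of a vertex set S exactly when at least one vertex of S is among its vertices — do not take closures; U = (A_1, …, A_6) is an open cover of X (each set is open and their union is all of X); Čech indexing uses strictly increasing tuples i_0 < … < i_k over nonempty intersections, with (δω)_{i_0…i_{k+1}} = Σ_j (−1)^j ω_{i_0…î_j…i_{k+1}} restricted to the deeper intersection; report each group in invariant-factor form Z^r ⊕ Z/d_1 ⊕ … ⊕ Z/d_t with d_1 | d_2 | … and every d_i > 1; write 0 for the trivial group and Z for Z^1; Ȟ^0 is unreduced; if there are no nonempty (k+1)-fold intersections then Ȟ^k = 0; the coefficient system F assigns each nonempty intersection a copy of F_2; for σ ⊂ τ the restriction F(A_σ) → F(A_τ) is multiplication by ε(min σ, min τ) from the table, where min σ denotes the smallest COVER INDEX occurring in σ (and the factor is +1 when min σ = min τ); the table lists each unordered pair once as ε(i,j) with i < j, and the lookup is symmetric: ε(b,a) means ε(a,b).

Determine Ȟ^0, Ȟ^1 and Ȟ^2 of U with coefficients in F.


nonempty overlaps:
  A1={{t3},{t2,t3},{t3,t4},{t2,t3,t4}} A2={{t4},{t1,t4},{t2,t4},{t3,t4},{t4,t6},{t4,t7},{t1,t2,t4},{t2,t3,t4},{t4,t6,t7}} A3={{t1},{t1,t2},{t1,t4},{t1,t5},{t1,t2,t4},{t1,t2,t5}} A4={{t7},{t4,t7},{t5,t7},{t6,t7},{t4,t6,t7}} A5={{t6},{t4,t6},{t6,t7},{t4,t6,t7}} A6={{t2},{t5},{t1,t2},{t1,t5},{t2,t3},{t2,t4},{t2,t5},{t5,t7},{t1,t2,t4},{t1,t2,t5},{t2,t3,t4}}
  A12={{t3,t4},{t2,t3,t4}} A16={{t2,t3},{t2,t3,t4}} A23={{t1,t4},{t1,t2,t4}} A24={{t4,t7},{t4,t6,t7}} A25={{t4,t6},{t4,t6,t7}} A26={{t2,t4},{t1,t2,t4},{t2,t3,t4}} A36={{t1,t2},{t1,t5},{t1,t2,t4},{t1,t2,t5}} A45={{t6,t7},{t4,t6,t7}} A46={{t5,t7}}
  A126={{t2,t3,t4}} A236={{t1,t2,t4}} A245={{t4,t6,t7}}
C dims 6,9,3; δ0: rk_F2 5; δ1: rk_F2 3
degree 0: 6−5−0 = 1 → Ȟ^0 ≅ Z/2
degree 1: 9−3−5 = 1 → Ȟ^1 ≅ Z/2
degree 2: 3−0−3 = 0 → Ȟ^2 ≅ 0

Ȟ^0 = Z/2, Ȟ^1 = Z/2, Ȟ^2 = 0


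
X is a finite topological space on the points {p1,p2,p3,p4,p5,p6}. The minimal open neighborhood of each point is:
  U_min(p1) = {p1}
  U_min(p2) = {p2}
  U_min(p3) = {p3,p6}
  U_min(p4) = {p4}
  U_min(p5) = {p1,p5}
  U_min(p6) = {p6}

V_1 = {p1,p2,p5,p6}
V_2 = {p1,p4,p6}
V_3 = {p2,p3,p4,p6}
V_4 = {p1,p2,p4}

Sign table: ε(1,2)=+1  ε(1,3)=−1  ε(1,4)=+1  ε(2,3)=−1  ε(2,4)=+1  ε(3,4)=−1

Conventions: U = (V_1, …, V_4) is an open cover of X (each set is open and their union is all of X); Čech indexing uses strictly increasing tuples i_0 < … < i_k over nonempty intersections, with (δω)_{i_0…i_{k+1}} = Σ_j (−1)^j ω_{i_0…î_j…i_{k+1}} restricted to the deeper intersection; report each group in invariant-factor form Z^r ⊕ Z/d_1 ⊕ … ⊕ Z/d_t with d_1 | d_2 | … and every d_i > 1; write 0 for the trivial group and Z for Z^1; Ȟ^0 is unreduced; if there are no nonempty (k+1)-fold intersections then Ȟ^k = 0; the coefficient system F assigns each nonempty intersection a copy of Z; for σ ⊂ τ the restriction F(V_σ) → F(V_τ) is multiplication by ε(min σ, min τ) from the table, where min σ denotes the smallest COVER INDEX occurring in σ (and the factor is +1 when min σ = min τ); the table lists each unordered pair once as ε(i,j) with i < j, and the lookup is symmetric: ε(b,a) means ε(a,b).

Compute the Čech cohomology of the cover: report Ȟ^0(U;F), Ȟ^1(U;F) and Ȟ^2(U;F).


Ȟ^0 = Z, Ȟ^1 = 0, Ȟ^2 = Z

nonempty overlaps:
  V12={p1,p6} V13={p2,p6} V14={p1,p2} V23={p4,p6} V24={p1,p4} V34={p2,p4}
  V123={p6} V124={p1} V134={p2} V234={p4}
C dims 4,6,4; δ0: rk 3, SNF 1^3; δ1: rk 3, SNF 1^3
degree 0: 4−3−0 = 1 → Ȟ^0 ≅ Z
degree 1: 6−3−3 = 0 → Ȟ^1 ≅ 0
degree 2: 4−0−3 = 1 → Ȟ^2 ≅ Z


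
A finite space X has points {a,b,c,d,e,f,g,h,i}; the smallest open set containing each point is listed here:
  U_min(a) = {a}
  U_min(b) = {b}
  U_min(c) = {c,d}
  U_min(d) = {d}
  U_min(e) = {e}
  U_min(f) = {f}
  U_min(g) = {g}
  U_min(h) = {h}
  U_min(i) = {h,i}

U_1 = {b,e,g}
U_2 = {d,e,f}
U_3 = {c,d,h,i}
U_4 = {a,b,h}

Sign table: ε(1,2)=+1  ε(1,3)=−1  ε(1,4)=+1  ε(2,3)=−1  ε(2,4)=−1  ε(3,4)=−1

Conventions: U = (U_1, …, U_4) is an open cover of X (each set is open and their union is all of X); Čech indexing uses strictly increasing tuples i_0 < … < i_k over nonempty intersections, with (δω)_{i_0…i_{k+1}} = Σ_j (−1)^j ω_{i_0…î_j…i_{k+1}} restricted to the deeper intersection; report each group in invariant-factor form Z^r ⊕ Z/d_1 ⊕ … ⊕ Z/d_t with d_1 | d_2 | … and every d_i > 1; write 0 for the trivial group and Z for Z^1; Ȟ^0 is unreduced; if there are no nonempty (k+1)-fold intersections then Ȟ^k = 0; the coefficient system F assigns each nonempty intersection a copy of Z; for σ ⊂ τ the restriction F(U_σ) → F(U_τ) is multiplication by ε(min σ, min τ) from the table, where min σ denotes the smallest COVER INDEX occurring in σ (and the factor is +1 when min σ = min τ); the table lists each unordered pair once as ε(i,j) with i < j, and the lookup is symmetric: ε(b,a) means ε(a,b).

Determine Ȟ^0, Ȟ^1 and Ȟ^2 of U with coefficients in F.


Ȟ^0 ≅ Z, Ȟ^1 ≅ Z, Ȟ^2 ≅ 0

nonempty intersections:
  U12={e} U14={b} U23={d} U34={h}
C dims 4,4; δ0: rk 3, SNF 1^3
Ȟ^0: (4−3)−0=1 ⇒ Z
Ȟ^1: (4−0)−3=1 ⇒ Z
Ȟ^2: (0−0)−0=0 ⇒ 0


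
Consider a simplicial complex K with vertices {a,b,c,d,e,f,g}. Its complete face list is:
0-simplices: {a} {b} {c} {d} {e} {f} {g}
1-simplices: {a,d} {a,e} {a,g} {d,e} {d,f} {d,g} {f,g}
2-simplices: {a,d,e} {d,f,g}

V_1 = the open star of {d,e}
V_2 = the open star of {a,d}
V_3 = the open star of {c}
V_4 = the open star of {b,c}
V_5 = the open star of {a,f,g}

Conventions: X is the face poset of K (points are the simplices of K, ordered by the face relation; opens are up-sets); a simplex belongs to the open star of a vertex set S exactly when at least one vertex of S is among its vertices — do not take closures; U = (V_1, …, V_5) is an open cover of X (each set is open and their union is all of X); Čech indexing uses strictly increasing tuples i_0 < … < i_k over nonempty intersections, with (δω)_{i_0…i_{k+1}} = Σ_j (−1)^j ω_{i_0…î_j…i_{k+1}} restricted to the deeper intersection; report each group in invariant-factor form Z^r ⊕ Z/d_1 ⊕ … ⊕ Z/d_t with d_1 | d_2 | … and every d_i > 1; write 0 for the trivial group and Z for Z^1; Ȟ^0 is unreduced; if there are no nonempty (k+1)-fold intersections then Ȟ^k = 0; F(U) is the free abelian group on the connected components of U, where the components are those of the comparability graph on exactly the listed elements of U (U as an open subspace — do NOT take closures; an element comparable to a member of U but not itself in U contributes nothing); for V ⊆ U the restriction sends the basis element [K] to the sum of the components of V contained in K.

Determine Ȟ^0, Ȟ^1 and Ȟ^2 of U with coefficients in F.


Ȟ^0 ≅ Z^3,  Ȟ^1 ≅ Z,  Ȟ^2 ≅ 0

nerve of the cover:
  V1={{d},{e},{a,d},{a,e},{d,e},{d,f},{d,g},{a,d,e},{d,f,g}} V2={{a},{d},{a,d},{a,e},{a,g},{d,e},{d,f},{d,g},{a,d,e},{d,f,g}} V3={{c}} V4={{b},{c}} V5={{a},{f},{g},{a,d},{a,e},{a,g},{d,f},{d,g},{f,g},{a,d,e},{d,f,g}}
  V12={{d},{a,d},{a,e},{d,e},{d,f},{d,g},{a,d,e},{d,f,g}} V15={{a,d},{a,e},{d,f},{d,g},{a,d,e},{d,f,g}} V25={{a},{a,d},{a,e},{a,g},{d,f},{d,g},{a,d,e},{d,f,g}} V34={{c}}
  V125={{a,d},{a,e},{d,f},{d,g},{a,d,e},{d,f,g}}
components per intersection:
  V1: {{d},{e},{a,d},{a,e},{d,e},{d,f},{d,g},{a,d,e},{d,f,g}}
  V2: {{a},{d},{a,d},{a,e},{a,g},{d,e},{d,f},{d,g},{a,d,e},{d,f,g}}
  V3: {{c}}
  V4: {{b}} {{c}}
  V5: {{a},{f},{g},{a,d},{a,e},{a,g},{d,f},{d,g},{f,g},{a,d,e},{d,f,g}}
  V12: {{d},{a,d},{a,e},{d,e},{d,f},{d,g},{a,d,e},{d,f,g}}
  V15: {{a,d},{a,e},{a,d,e}} {{d,f},{d,g},{d,f,g}}
  V25: {{a},{a,d},{a,e},{a,g},{a,d,e}} {{d,f},{d,g},{d,f,g}}
  V34: {{c}}
  V125: {{a,d},{a,e},{a,d,e}} {{d,f},{d,g},{d,f,g}}
C dims 6,6,2; δ0: rk 3, SNF 1^3; δ1: rk 2, SNF 1^2
Ȟ^0 = (6 − 3) − 0 = 3, so Ȟ^0 ≅ Z^3
Ȟ^1 = (6 − 2) − 3 = 1, so Ȟ^1 ≅ Z
Ȟ^2 = (2 − 0) − 2 = 0, so Ȟ^2 ≅ 0


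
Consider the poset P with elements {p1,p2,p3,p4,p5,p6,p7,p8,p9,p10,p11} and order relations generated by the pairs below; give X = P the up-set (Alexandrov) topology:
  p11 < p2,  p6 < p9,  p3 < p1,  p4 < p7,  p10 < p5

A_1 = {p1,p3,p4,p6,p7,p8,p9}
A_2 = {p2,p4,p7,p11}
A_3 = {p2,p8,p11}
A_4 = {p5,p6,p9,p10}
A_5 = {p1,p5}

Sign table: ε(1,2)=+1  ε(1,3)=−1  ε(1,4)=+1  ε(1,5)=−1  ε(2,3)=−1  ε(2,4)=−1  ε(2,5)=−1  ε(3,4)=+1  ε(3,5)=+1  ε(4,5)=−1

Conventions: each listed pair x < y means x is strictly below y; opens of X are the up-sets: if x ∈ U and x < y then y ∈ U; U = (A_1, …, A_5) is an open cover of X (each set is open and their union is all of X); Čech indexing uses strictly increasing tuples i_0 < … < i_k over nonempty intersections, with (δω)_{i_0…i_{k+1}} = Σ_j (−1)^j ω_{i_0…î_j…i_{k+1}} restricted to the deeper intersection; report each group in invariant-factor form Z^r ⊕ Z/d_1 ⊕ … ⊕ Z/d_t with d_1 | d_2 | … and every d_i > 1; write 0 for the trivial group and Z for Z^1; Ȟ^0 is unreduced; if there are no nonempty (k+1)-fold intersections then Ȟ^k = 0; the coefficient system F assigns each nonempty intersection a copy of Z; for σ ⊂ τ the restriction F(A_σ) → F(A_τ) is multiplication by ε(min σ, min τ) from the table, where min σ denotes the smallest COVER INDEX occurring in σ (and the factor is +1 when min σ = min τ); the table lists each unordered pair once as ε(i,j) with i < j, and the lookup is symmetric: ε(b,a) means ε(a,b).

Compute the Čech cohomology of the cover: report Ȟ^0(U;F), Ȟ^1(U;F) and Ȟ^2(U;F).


nonempty overlaps:
  A12={p4,p7} A13={p8} A14={p6,p9} A15={p1} A23={p2,p11} A45={p5}
C dims 5,6; δ0: rk 4, SNF 1^4
degree 0: 5−4−0 = 1 → Ȟ^0 ≅ Z
degree 1: 6−0−4 = 2 → Ȟ^1 ≅ Z^2
degree 2: 0−0−0 = 0 → Ȟ^2 ≅ 0

Ȟ^0 ≅ Z, Ȟ^1 ≅ Z^2, Ȟ^2 ≅ 0


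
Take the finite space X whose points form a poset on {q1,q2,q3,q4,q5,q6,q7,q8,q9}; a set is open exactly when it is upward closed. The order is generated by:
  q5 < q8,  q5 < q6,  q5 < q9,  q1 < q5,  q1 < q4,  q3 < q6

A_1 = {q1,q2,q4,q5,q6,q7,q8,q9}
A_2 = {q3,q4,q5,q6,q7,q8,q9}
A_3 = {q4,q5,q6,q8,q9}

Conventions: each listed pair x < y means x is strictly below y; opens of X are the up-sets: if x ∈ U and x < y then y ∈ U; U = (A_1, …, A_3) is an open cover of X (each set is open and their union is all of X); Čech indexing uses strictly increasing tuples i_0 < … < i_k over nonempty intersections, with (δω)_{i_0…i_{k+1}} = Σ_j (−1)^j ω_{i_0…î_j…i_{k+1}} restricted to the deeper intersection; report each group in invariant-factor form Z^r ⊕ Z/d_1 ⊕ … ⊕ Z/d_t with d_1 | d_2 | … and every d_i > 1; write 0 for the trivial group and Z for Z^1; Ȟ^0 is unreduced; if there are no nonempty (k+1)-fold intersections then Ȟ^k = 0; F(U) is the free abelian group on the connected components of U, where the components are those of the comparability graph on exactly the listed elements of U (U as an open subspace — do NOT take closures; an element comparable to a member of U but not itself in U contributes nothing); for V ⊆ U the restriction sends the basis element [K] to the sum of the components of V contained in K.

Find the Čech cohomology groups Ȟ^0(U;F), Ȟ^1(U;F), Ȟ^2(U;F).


nerve of the cover:
  A12={q4,q5,q6,q7,q8,q9} A13={q4,q5,q6,q8,q9} A23={q4,q5,q6,q8,q9}
  A123={q4,q5,q6,q8,q9}
components per intersection:
  A1: {q1,q4,q5,q6,q8,q9} {q2} {q7}
  A2: {q3,q5,q6,q8,q9} {q4} {q7}
  A3: {q4} {q5,q6,q8,q9}
  A12: {q4} {q5,q6,q8,q9} {q7}
  A13: {q4} {q5,q6,q8,q9}
  A23: {q4} {q5,q6,q8,q9}
  A123: {q4} {q5,q6,q8,q9}
C dims 8,7,2; δ0: rk 5, SNF 1^5; δ1: rk 2, SNF 1^2
Ȟ^0 = (8 − 5) − 0 = 3, so Ȟ^0 ≅ Z^3
Ȟ^1 = (7 − 2) − 5 = 0, so Ȟ^1 ≅ 0
Ȟ^2 = (2 − 0) − 2 = 0, so Ȟ^2 ≅ 0

Ȟ^0 = Z^3,  Ȟ^1 = 0,  Ȟ^2 = 0


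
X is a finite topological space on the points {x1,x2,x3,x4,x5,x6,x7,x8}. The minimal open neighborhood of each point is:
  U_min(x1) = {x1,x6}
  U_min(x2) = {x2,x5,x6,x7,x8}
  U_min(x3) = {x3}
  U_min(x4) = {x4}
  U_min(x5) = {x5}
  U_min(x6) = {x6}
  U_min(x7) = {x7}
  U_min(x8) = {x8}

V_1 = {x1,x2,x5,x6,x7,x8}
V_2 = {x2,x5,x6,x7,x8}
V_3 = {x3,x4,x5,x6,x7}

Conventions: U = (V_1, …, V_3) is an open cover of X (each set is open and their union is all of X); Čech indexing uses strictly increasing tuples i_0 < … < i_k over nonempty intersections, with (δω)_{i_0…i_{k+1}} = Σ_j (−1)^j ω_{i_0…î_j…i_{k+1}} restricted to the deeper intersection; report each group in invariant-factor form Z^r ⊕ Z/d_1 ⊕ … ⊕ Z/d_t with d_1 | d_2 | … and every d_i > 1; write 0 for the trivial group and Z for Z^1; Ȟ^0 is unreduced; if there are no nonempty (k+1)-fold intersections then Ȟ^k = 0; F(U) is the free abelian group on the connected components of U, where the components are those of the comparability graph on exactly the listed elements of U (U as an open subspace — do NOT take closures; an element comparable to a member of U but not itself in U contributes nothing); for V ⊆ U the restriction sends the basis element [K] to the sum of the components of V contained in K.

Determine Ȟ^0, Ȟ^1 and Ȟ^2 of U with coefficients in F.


nerve simplices:
  V12={x2,x5,x6,x7,x8} V13={x5,x6,x7} V23={x5,x6,x7}
  V123={x5,x6,x7}
components per intersection:
  V1: {x1,x2,x5,x6,x7,x8}
  V2: {x2,x5,x6,x7,x8}
  V3: {x3} {x4} {x5} {x6} {x7}
  V12: {x2,x5,x6,x7,x8}
  V13: {x5} {x6} {x7}
  V23: {x5} {x6} {x7}
  V123: {x5} {x6} {x7}
C dims 7,7,3; δ0: rk 4, SNF 1^4; δ1: rk 3, SNF 1^3
degree 0: 7−4−0 = 3 → Ȟ^0 ≅ Z^3
degree 1: 7−3−4 = 0 → Ȟ^1 ≅ 0
degree 2: 3−0−3 = 0 → Ȟ^2 ≅ 0

Ȟ^0(U;F) ≅ Z^3, Ȟ^1(U;F) ≅ 0, Ȟ^2(U;F) ≅ 0


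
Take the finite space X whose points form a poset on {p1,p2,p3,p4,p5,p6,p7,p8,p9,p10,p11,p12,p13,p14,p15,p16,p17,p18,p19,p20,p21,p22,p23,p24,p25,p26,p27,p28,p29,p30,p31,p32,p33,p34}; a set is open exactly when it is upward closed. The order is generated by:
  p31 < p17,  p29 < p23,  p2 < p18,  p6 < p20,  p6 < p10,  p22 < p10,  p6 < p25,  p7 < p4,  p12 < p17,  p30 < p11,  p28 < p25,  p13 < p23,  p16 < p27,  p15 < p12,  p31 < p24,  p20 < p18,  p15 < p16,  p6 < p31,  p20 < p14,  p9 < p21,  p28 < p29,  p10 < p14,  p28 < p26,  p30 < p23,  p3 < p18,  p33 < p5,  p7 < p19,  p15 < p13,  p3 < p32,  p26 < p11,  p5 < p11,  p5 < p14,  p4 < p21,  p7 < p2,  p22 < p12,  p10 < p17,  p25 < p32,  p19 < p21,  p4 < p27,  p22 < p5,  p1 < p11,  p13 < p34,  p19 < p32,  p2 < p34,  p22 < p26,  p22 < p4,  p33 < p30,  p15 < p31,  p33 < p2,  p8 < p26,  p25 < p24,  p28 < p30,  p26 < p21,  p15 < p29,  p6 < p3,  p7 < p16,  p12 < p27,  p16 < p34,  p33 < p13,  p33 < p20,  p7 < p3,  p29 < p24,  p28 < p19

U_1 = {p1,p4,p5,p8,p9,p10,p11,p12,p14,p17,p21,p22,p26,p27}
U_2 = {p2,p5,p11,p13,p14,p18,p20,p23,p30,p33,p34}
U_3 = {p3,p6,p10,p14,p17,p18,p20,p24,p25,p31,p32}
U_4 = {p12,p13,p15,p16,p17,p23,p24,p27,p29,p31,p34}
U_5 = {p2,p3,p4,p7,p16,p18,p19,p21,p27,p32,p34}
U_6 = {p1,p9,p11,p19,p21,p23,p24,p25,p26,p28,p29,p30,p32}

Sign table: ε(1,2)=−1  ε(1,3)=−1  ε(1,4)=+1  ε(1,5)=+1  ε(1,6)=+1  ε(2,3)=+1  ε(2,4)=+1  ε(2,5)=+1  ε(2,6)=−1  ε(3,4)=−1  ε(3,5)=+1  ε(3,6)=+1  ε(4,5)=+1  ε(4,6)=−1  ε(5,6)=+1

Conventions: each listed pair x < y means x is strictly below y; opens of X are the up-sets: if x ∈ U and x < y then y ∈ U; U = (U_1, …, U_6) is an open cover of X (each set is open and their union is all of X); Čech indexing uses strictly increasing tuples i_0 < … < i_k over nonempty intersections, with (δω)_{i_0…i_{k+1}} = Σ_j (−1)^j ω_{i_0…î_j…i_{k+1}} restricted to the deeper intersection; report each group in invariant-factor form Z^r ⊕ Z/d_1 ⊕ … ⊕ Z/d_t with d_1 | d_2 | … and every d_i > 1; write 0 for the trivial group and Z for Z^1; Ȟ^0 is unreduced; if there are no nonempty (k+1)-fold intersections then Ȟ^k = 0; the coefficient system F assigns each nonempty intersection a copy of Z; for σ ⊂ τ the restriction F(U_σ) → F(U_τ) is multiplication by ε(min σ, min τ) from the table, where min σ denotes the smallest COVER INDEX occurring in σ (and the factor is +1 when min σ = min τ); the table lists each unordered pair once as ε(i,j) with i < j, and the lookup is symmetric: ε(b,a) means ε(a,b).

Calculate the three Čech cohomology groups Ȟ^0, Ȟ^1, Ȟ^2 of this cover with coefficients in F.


Ȟ^0 = 0, Ȟ^1 = Z/2 and Ȟ^2 = Z

nerve of the cover:
  U12={p5,p11,p14} U13={p10,p14,p17} U14={p12,p17,p27} U15={p4,p21,p27} U16={p1,p9,p11,p21,p26} U23={p14,p18,p20} U24={p13,p23,p34} U25={p2,p18,p34} U26={p11,p23,p30} U34={p17,p24,p31} U35={p3,p18,p32} U36={p24,p25,p32} U45={p16,p27,p34} U46={p23,p24,p29} U56={p19,p21,p32}
  U123={p14} U126={p11} U134={p17} U145={p27} U156={p21} U235={p18} U245={p34} U246={p23} U346={p24} U356={p32}
C dims 6,15,10; δ0: rk 6, SNF 1^5·2; δ1: rk 9, SNF 1^9
Ȟ^0 = (6 − 6) − 0 = 0, so Ȟ^0 ≅ 0
Ȟ^1 = (15 − 9) − 6 = 0 plus torsion [2], so Ȟ^1 ≅ Z/2
Ȟ^2 = (10 − 0) − 9 = 1, so Ȟ^2 ≅ Z


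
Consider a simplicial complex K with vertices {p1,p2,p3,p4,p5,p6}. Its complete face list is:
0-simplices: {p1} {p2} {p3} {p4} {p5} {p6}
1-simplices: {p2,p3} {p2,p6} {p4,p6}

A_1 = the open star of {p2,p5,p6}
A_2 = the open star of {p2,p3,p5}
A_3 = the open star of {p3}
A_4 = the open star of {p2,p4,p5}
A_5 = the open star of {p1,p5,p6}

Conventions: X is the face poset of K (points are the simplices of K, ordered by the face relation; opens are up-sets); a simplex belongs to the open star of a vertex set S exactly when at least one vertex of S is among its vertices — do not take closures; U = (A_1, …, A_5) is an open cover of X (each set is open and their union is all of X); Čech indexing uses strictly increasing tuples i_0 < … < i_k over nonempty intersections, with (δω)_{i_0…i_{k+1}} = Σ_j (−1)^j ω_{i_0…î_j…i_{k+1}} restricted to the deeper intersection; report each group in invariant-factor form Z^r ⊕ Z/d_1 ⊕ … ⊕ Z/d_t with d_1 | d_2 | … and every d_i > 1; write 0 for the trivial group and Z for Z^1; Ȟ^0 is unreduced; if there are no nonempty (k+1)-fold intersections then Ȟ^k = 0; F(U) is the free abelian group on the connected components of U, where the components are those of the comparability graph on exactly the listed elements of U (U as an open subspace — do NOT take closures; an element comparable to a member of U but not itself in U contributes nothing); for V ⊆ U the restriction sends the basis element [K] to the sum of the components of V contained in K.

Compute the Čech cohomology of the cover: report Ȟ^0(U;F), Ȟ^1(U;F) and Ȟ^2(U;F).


Ȟ^0 ≅ Z^3, Ȟ^1 ≅ 0, Ȟ^2 ≅ 0

cover nerve:
  A1={{p2},{p5},{p6},{p2,p3},{p2,p6},{p4,p6}} A2={{p2},{p3},{p5},{p2,p3},{p2,p6}} A3={{p3},{p2,p3}} A4={{p2},{p4},{p5},{p2,p3},{p2,p6},{p4,p6}} A5={{p1},{p5},{p6},{p2,p6},{p4,p6}}
  A12={{p2},{p5},{p2,p3},{p2,p6}} A13={{p2,p3}} A14={{p2},{p5},{p2,p3},{p2,p6},{p4,p6}} A15={{p5},{p6},{p2,p6},{p4,p6}} A23={{p3},{p2,p3}} A24={{p2},{p5},{p2,p3},{p2,p6}} A25={{p5},{p2,p6}} A34={{p2,p3}} A45={{p5},{p2,p6},{p4,p6}}
  A123={{p2,p3}} A124={{p2},{p5},{p2,p3},{p2,p6}} A125={{p5},{p2,p6}} A134={{p2,p3}} A145={{p5},{p2,p6},{p4,p6}} A234={{p2,p3}} A245={{p5},{p2,p6}}
  A1234={{p2,p3}} A1245={{p5},{p2,p6}}
components per intersection:
  A1: {{p2},{p6},{p2,p3},{p2,p6},{p4,p6}} {{p5}}
  A2: {{p2},{p3},{p2,p3},{p2,p6}} {{p5}}
  A3: {{p3},{p2,p3}}
  A4: {{p2},{p2,p3},{p2,p6}} {{p4},{p4,p6}} {{p5}}
  A5: {{p1}} {{p5}} {{p6},{p2,p6},{p4,p6}}
  A12: {{p2},{p2,p3},{p2,p6}} {{p5}}
  A13: {{p2,p3}}
  A14: {{p2},{p2,p3},{p2,p6}} {{p5}} {{p4,p6}}
  A15: {{p5}} {{p6},{p2,p6},{p4,p6}}
  A23: {{p3},{p2,p3}}
  A24: {{p2},{p2,p3},{p2,p6}} {{p5}}
  A25: {{p5}} {{p2,p6}}
  A34: {{p2,p3}}
  A45: {{p5}} {{p2,p6}} {{p4,p6}}
  A123: {{p2,p3}}
  A124: {{p2},{p2,p3},{p2,p6}} {{p5}}
  A125: {{p5}} {{p2,p6}}
  A134: {{p2,p3}}
  A145: {{p5}} {{p2,p6}} {{p4,p6}}
  A234: {{p2,p3}}
  A245: {{p5}} {{p2,p6}}
  A1234: {{p2,p3}}
  A1245: {{p5}} {{p2,p6}}
C dims 11,17,12,3; δ0: rk 8, SNF 1^8; δ1: rk 9, SNF 1^9; δ2: rk 3, SNF 1^3
Ȟ^0: (11−8)−0=3 ⇒ Z^3
Ȟ^1: (17−9)−8=0 ⇒ 0
Ȟ^2: (12−3)−9=0 ⇒ 0
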